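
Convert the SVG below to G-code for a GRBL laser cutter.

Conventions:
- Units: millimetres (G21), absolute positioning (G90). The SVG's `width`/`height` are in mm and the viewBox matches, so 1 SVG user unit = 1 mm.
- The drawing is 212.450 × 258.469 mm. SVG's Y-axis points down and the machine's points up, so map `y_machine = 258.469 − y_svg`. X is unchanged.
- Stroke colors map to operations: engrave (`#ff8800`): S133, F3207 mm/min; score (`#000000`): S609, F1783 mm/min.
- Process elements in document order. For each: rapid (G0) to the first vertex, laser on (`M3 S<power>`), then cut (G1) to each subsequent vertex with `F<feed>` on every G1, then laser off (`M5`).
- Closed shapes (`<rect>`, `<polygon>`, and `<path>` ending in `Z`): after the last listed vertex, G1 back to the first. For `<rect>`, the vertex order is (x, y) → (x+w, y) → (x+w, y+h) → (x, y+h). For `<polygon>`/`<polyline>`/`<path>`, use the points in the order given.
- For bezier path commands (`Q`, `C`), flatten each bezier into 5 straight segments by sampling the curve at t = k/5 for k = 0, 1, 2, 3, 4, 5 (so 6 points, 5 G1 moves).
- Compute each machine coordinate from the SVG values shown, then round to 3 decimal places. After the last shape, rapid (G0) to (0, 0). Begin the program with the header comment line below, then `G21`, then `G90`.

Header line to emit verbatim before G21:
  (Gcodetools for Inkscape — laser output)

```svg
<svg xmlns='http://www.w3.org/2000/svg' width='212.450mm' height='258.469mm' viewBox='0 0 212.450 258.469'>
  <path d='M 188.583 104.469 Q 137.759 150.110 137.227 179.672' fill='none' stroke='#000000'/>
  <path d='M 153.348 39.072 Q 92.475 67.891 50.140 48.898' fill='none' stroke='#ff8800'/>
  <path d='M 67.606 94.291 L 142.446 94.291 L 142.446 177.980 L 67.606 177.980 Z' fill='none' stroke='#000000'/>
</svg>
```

1 u = 1 mm; y_m = 258.469 − y.

[1] `<path>` quadratic bezier, #000000→score S609 F1783: (188.583,154.000) → (170.265,136.387) → (155.971,120.060) → (145.699,105.019) → (139.451,91.265) → (137.227,78.797)

[2] `<path>` quadratic bezier, #ff8800→engrave S133 F3207: (153.348,219.397) → (129.740,209.782) → (107.616,203.992) → (86.974,202.027) → (67.816,203.886) → (50.140,209.571)

[3] `<path>` rectangle, #000000→score S609 F1783: (67.606,164.178) → (142.446,164.178) → (142.446,80.489) → (67.606,80.489) → (67.606,164.178) (closed)

(Gcodetools for Inkscape — laser output)
G21
G90
G0 X188.583 Y154.000
M3 S609
G1 X170.265 Y136.387 F1783
G1 X155.971 Y120.060 F1783
G1 X145.699 Y105.019 F1783
G1 X139.451 Y91.265 F1783
G1 X137.227 Y78.797 F1783
M5
G0 X153.348 Y219.397
M3 S133
G1 X129.740 Y209.782 F3207
G1 X107.616 Y203.992 F3207
G1 X86.974 Y202.027 F3207
G1 X67.816 Y203.886 F3207
G1 X50.140 Y209.571 F3207
M5
G0 X67.606 Y164.178
M3 S609
G1 X142.446 Y164.178 F1783
G1 X142.446 Y80.489 F1783
G1 X67.606 Y80.489 F1783
G1 X67.606 Y164.178 F1783
M5
G0 X0.000 Y0.000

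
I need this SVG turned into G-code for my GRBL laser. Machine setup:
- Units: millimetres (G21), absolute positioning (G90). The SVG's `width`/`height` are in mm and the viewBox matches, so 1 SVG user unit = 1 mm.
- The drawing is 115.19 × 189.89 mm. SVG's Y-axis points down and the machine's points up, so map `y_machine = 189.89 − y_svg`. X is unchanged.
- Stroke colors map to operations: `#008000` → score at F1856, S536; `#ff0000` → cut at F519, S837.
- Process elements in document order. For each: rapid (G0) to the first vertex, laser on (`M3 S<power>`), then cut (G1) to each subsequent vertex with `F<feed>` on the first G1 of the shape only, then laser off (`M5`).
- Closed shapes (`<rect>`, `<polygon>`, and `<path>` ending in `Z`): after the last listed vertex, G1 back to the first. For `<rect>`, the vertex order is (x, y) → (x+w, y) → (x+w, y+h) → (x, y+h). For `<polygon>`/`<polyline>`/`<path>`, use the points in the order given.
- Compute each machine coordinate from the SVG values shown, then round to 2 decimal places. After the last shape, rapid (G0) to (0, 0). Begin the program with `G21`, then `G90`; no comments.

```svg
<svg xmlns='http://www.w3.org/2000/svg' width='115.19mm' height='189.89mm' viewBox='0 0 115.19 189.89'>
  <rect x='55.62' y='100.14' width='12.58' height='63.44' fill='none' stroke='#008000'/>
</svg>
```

G21
G90
G0 X55.62 Y89.75
M3 S536
G1 X68.20 Y89.75 F1856
G1 X68.20 Y26.31
G1 X55.62 Y26.31
G1 X55.62 Y89.75
M5
G0 X0.00 Y0.00

viewBox `0 0 115.19 189.89` with mm width/height → 1 unit = 1 mm. Flip: y_m = 189.89 − y_svg.

**Shape 1** — `<rect>` rectangle, stroke `#008000` → score (S536, F1856). Machine vertices: (55.62,89.75) → (68.20,89.75) → (68.20,26.31) → (55.62,26.31) → (55.62,89.75). Closed: final G1 returns to the first vertex.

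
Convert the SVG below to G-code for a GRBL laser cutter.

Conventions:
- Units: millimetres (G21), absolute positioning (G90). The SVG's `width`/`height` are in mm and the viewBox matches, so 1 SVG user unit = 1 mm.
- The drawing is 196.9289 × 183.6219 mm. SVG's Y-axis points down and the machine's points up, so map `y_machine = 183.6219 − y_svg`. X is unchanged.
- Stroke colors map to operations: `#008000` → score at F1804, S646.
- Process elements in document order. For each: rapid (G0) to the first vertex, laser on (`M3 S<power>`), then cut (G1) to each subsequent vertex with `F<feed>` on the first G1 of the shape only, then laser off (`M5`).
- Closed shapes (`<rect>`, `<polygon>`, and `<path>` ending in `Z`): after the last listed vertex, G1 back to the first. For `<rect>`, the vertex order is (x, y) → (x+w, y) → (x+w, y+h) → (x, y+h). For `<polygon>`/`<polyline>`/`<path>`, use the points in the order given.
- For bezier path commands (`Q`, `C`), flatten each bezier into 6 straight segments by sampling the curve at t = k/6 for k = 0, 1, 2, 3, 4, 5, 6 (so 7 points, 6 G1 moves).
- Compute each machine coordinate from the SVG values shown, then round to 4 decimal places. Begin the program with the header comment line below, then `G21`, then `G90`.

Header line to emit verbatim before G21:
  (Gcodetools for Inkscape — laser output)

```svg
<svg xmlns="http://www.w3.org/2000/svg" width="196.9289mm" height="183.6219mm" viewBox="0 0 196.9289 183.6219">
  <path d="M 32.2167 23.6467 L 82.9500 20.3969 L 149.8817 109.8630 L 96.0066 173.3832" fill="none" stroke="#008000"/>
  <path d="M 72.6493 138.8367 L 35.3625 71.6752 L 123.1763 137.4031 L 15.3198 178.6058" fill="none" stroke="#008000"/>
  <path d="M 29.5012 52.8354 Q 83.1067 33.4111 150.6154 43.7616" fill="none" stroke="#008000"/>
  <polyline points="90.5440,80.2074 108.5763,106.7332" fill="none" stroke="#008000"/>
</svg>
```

(Gcodetools for Inkscape — laser output)
G21
G90
G0 X32.2167 Y159.9752
M3 S646
G1 X82.9500 Y163.2250 F1804
G1 X149.8817 Y73.7589
G1 X96.0066 Y10.2387
M5
G0 X72.6493 Y44.7852
M3 S646
G1 X35.3625 Y111.9467 F1804
G1 X123.1763 Y46.2188
G1 X15.3198 Y5.0161
M5
G0 X29.5012 Y130.7865
M3 S646
G1 X47.7559 Y136.4342 F1804
G1 X66.7830 Y140.4277
G1 X86.5825 Y142.7671
G1 X107.1544 Y143.4523
G1 X128.4987 Y142.4834
G1 X150.6154 Y139.8603
M5
G0 X90.5440 Y103.4145
M3 S646
G1 X108.5763 Y76.8887 F1804
M5

viewBox `0 0 196.9289 183.6219` with mm width/height → 1 unit = 1 mm. Flip: y_m = 183.6219 − y_svg.

**Shape 1** — `<path>` open polyline, stroke `#008000` → score (S646, F1804). Machine vertices: (32.2167,159.9752) → (82.9500,163.2250) → (149.8817,73.7589) → (96.0066,10.2387). Open path.

**Shape 2** — `<path>` open polyline, stroke `#008000` → score (S646, F1804). Machine vertices: (72.6493,44.7852) → (35.3625,111.9467) → (123.1763,46.2188) → (15.3198,5.0161). Open path.

**Shape 3** — `<path>` quadratic bezier, stroke `#008000` → score (S646, F1804). Control points (SVG): P0=(29.5012,52.8354), P1=(83.1067,33.4111), P2=(150.6154,43.7616); sampled at t=k/6. Machine vertices: (29.5012,130.7865) → (47.7559,136.4342) → (66.7830,140.4277) → (86.5825,142.7671) → (107.1544,143.4523) → (128.4987,142.4834) → (150.6154,139.8603). Open path.

**Shape 4** — `<polyline>` line segment, stroke `#008000` → score (S646, F1804). Machine vertices: (90.5440,103.4145) → (108.5763,76.8887). Open path.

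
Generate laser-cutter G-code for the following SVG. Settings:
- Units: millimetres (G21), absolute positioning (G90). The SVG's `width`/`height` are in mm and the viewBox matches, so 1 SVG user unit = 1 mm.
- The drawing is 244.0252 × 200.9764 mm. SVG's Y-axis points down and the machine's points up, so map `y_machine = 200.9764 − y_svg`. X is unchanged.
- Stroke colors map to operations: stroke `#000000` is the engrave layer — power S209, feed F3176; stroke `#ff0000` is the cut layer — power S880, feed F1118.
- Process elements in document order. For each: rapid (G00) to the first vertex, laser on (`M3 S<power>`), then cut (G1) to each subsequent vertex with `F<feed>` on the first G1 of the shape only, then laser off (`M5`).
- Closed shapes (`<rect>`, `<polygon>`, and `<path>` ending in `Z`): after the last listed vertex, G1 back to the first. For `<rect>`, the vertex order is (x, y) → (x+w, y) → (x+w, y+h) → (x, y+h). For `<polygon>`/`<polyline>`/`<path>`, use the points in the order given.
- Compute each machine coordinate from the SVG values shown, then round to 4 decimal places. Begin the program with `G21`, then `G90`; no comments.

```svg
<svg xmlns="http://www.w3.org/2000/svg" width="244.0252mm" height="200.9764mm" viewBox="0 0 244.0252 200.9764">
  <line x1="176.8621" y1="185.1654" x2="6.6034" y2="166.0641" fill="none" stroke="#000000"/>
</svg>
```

1 u = 1 mm; y_m = 200.9764 − y.

[1] `<line>` line segment, #000000→engrave S209 F3176: (176.8621,15.8110) → (6.6034,34.9123)

G21
G90
G00 X176.8621 Y15.8110
M3 S209
G1 X6.6034 Y34.9123 F3176
M5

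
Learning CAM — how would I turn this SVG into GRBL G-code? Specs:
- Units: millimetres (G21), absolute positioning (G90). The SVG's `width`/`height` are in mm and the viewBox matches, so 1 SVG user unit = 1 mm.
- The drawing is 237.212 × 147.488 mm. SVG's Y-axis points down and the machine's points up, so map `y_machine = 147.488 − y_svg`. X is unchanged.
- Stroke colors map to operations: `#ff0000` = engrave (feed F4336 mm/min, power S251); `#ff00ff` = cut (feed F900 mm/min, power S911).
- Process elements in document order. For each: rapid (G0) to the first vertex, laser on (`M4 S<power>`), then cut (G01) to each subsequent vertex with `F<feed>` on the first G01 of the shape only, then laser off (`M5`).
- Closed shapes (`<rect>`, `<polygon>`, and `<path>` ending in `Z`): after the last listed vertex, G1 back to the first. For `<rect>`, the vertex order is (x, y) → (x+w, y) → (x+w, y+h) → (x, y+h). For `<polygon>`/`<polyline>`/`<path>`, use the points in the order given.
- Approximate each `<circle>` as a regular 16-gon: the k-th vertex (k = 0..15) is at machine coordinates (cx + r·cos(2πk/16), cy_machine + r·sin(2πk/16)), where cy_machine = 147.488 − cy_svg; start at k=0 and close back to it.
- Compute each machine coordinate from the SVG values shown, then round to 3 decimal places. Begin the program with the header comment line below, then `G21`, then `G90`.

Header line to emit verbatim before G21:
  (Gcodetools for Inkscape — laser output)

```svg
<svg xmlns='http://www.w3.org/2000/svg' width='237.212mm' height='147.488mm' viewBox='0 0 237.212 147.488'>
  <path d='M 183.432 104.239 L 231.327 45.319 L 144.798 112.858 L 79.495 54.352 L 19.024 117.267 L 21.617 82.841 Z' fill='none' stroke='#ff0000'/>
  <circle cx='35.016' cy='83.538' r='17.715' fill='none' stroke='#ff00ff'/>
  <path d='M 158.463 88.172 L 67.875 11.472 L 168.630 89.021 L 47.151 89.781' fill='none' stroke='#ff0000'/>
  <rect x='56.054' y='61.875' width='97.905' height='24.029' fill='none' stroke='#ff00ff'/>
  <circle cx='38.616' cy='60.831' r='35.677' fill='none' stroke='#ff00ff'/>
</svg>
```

(Gcodetools for Inkscape — laser output)
G21
G90
G0 X183.432 Y43.249
M4 S251
G01 X231.327 Y102.169 F4336
G01 X144.798 Y34.630
G01 X79.495 Y93.136
G01 X19.024 Y30.221
G01 X21.617 Y64.647
G01 X183.432 Y43.249
M5
G0 X52.731 Y63.950
M4 S911
G01 X51.383 Y70.729 F900
G01 X47.542 Y76.476
G01 X41.795 Y80.317
G01 X35.016 Y81.665
G01 X28.237 Y80.317
G01 X22.490 Y76.476
G01 X18.649 Y70.729
G01 X17.301 Y63.950
G01 X18.649 Y57.171
G01 X22.490 Y51.424
G01 X28.237 Y47.583
G01 X35.016 Y46.235
G01 X41.795 Y47.583
G01 X47.542 Y51.424
G01 X51.383 Y57.171
G01 X52.731 Y63.950
M5
G0 X158.463 Y59.316
M4 S251
G01 X67.875 Y136.016 F4336
G01 X168.630 Y58.467
G01 X47.151 Y57.707
M5
G0 X56.054 Y85.613
M4 S911
G01 X153.959 Y85.613 F900
G01 X153.959 Y61.584
G01 X56.054 Y61.584
G01 X56.054 Y85.613
M5
G0 X74.293 Y86.657
M4 S911
G01 X71.577 Y100.310 F900
G01 X63.843 Y111.884
G01 X52.269 Y119.618
G01 X38.616 Y122.334
G01 X24.963 Y119.618
G01 X13.389 Y111.884
G01 X5.655 Y100.310
G01 X2.939 Y86.657
G01 X5.655 Y73.004
G01 X13.389 Y61.430
G01 X24.963 Y53.696
G01 X38.616 Y50.980
G01 X52.269 Y53.696
G01 X63.843 Y61.430
G01 X71.577 Y73.004
G01 X74.293 Y86.657
M5

viewBox `0 0 237.212 147.488` with mm width/height → 1 unit = 1 mm. Flip: y_m = 147.488 − y_svg.

**Shape 1** — `<path>` closed polygon, stroke `#ff0000` → engrave (S251, F4336). Machine vertices: (183.432,43.249) → (231.327,102.169) → (144.798,34.630) → (79.495,93.136) → (19.024,30.221) → (21.617,64.647) → (183.432,43.249). Closed: final G1 returns to the first vertex.

**Shape 2** — `<circle>` circle, stroke `#ff00ff` → cut (S911, F900). Machine vertices: (52.731,63.950) → (51.383,70.729) → (47.542,76.476) → (41.795,80.317) → (35.016,81.665) → (28.237,80.317) → (22.490,76.476) → (18.649,70.729) → (17.301,63.950) → (18.649,57.171) → (22.490,51.424) → (28.237,47.583) → (35.016,46.235) → (41.795,47.583) → (47.542,51.424) → (51.383,57.171) → (52.731,63.950). Closed: final G1 returns to the first vertex.

**Shape 3** — `<path>` open polyline, stroke `#ff0000` → engrave (S251, F4336). Machine vertices: (158.463,59.316) → (67.875,136.016) → (168.630,58.467) → (47.151,57.707). Open path.

**Shape 4** — `<rect>` rectangle, stroke `#ff00ff` → cut (S911, F900). Machine vertices: (56.054,85.613) → (153.959,85.613) → (153.959,61.584) → (56.054,61.584) → (56.054,85.613). Closed: final G1 returns to the first vertex.

**Shape 5** — `<circle>` circle, stroke `#ff00ff` → cut (S911, F900). Machine vertices: (74.293,86.657) → (71.577,100.310) → (63.843,111.884) → (52.269,119.618) → (38.616,122.334) → (24.963,119.618) → (13.389,111.884) → (5.655,100.310) → (2.939,86.657) → (5.655,73.004) → (13.389,61.430) → (24.963,53.696) → (38.616,50.980) → (52.269,53.696) → (63.843,61.430) → (71.577,73.004) → (74.293,86.657). Closed: final G1 returns to the first vertex.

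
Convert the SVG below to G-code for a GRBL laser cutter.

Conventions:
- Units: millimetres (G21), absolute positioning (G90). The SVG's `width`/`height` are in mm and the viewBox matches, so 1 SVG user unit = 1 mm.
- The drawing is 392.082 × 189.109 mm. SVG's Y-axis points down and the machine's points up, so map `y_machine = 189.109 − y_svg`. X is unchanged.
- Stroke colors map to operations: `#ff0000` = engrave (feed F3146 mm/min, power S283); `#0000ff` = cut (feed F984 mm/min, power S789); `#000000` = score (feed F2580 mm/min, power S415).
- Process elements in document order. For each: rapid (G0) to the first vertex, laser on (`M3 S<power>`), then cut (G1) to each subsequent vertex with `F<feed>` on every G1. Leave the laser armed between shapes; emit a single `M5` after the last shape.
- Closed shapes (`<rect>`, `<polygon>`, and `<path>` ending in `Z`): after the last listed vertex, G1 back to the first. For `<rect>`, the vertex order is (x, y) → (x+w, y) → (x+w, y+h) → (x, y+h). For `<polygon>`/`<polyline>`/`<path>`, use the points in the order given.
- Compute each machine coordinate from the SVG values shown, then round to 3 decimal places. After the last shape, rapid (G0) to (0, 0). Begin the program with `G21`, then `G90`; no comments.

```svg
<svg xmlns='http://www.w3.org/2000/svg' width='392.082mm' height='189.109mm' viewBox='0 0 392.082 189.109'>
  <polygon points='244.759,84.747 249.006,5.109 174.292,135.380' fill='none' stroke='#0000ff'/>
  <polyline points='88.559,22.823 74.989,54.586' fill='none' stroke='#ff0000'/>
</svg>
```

G21
G90
G0 X244.759 Y104.362
M3 S789
G1 X249.006 Y184.000 F984
G1 X174.292 Y53.729 F984
G1 X244.759 Y104.362 F984
G0 X88.559 Y166.286
M3 S283
G1 X74.989 Y134.523 F3146
M5
G0 X0.000 Y0.000

1 u = 1 mm; y_m = 189.109 − y.

[1] `<polygon>` closed polygon, #0000ff→cut S789 F984: (244.759,104.362) → (249.006,184.000) → (174.292,53.729) → (244.759,104.362) (closed)

[2] `<polyline>` line segment, #ff0000→engrave S283 F3146: (88.559,166.286) → (74.989,134.523)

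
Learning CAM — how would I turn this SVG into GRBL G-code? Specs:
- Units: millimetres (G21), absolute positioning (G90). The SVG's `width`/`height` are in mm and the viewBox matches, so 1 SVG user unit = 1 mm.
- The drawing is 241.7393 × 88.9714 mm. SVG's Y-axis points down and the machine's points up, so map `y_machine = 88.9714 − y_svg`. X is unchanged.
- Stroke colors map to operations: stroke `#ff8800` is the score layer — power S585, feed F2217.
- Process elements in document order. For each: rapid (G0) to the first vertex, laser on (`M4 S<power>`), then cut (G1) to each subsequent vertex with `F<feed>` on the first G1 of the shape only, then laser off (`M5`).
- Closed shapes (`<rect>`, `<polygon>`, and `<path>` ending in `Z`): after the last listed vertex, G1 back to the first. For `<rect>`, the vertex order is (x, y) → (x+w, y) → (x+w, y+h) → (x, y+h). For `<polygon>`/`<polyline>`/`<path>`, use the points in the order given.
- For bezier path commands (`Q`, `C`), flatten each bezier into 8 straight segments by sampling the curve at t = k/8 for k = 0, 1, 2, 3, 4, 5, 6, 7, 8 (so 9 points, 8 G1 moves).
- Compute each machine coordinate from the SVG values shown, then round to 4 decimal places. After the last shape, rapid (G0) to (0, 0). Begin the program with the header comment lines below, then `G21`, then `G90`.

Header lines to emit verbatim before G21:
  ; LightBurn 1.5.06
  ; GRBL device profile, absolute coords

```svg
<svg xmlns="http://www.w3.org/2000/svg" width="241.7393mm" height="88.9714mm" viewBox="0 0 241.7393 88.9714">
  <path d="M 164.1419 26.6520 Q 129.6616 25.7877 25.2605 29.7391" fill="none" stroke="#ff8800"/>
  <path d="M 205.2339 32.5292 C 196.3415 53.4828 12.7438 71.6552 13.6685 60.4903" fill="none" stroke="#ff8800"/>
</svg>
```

; LightBurn 1.5.06
; GRBL device profile, absolute coords
G21
G90
G0 X164.1419 Y62.3194
M4 S585
G1 X154.4293 Y62.4602 F2217
G1 X142.5317 Y62.4506
G1 X128.4491 Y62.2904
G1 X112.1814 Y61.9798
G1 X93.7287 Y61.5186
G1 X73.0910 Y60.9070
G1 X50.2683 Y60.1449
G1 X25.2605 Y59.2323
M5
G0 X205.2339 Y56.4422
M4 S585
G1 X194.4116 Y48.7668 F2217
G1 X171.4203 Y41.6634
G1 X140.4698 Y35.4431
G1 X105.7698 Y30.4172
G1 X71.5300 Y26.8968
G1 X41.9600 Y25.1932
G1 X21.2696 Y25.6176
G1 X13.6685 Y28.4811
M5
G0 X0.0000 Y0.0000

viewBox `0 0 241.7393 88.9714` with mm width/height → 1 unit = 1 mm. Flip: y_m = 88.9714 − y_svg.

**Shape 1** — `<path>` quadratic bezier, stroke `#ff8800` → score (S585, F2217). Control points (SVG): P0=(164.1419,26.6520), P1=(129.6616,25.7877), P2=(25.2605,29.7391); sampled at t=k/8. Machine vertices: (164.1419,62.3194) → (154.4293,62.4602) → (142.5317,62.4506) → (128.4491,62.2904) → (112.1814,61.9798) → (93.7287,61.5186) → (73.0910,60.9070) → (50.2683,60.1449) → (25.2605,59.2323). Open path.

**Shape 2** — `<path>` cubic bezier, stroke `#ff8800` → score (S585, F2217). Control points (SVG): P0=(205.2339,32.5292), P1=(196.3415,53.4828), P2=(12.7438,71.6552), P3=(13.6685,60.4903); sampled at t=k/8. Machine vertices: (205.2339,56.4422) → (194.4116,48.7668) → (171.4203,41.6634) → (140.4698,35.4431) → (105.7698,30.4172) → (71.5300,26.8968) → (41.9600,25.1932) → (21.2696,25.6176) → (13.6685,28.4811). Open path.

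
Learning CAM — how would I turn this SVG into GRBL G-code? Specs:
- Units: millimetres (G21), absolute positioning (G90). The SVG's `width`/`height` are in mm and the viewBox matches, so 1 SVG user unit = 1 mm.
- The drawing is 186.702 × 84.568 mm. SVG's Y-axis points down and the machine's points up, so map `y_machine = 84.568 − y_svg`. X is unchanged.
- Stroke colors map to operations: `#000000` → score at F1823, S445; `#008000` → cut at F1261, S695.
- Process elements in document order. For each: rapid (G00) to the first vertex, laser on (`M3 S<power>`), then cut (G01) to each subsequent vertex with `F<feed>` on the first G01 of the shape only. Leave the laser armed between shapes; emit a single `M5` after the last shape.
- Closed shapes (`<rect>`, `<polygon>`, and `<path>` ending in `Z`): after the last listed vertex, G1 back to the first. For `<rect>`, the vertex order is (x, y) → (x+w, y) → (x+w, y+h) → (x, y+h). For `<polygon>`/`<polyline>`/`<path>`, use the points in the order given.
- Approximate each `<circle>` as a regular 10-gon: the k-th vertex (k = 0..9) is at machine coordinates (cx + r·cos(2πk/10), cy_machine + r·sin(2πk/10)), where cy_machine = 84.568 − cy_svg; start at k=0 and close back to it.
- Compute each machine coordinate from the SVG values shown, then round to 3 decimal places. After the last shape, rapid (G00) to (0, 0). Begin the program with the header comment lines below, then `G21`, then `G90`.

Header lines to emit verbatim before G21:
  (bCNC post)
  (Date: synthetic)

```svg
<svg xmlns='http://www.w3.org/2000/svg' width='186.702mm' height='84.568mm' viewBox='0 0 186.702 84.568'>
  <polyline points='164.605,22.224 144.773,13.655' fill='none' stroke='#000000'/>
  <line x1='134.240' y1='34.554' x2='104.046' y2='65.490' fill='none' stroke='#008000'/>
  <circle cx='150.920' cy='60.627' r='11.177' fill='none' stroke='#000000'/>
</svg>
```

(bCNC post)
(Date: synthetic)
G21
G90
G00 X164.605 Y62.344
M3 S445
G01 X144.773 Y70.913 F1823
G00 X134.240 Y50.014
M3 S695
G01 X104.046 Y19.078 F1261
G00 X162.097 Y23.941
M3 S445
G01 X159.962 Y30.511 F1823
G01 X154.374 Y34.571
G01 X147.466 Y34.571
G01 X141.878 Y30.511
G01 X139.743 Y23.941
G01 X141.878 Y17.371
G01 X147.466 Y13.311
G01 X154.374 Y13.311
G01 X159.962 Y17.371
G01 X162.097 Y23.941
M5
G00 X0.000 Y0.000

viewBox `0 0 186.702 84.568` with mm width/height → 1 unit = 1 mm. Flip: y_m = 84.568 − y_svg.

**Shape 1** — `<polyline>` line segment, stroke `#000000` → score (S445, F1823). Machine vertices: (164.605,62.344) → (144.773,70.913). Open path.

**Shape 2** — `<line>` line segment, stroke `#008000` → cut (S695, F1261). Machine vertices: (134.240,50.014) → (104.046,19.078). Open path.

**Shape 3** — `<circle>` circle, stroke `#000000` → score (S445, F1823). Machine vertices: (162.097,23.941) → (159.962,30.511) → (154.374,34.571) → (147.466,34.571) → (141.878,30.511) → (139.743,23.941) → (141.878,17.371) → (147.466,13.311) → (154.374,13.311) → (159.962,17.371) → (162.097,23.941). Closed: final G1 returns to the first vertex.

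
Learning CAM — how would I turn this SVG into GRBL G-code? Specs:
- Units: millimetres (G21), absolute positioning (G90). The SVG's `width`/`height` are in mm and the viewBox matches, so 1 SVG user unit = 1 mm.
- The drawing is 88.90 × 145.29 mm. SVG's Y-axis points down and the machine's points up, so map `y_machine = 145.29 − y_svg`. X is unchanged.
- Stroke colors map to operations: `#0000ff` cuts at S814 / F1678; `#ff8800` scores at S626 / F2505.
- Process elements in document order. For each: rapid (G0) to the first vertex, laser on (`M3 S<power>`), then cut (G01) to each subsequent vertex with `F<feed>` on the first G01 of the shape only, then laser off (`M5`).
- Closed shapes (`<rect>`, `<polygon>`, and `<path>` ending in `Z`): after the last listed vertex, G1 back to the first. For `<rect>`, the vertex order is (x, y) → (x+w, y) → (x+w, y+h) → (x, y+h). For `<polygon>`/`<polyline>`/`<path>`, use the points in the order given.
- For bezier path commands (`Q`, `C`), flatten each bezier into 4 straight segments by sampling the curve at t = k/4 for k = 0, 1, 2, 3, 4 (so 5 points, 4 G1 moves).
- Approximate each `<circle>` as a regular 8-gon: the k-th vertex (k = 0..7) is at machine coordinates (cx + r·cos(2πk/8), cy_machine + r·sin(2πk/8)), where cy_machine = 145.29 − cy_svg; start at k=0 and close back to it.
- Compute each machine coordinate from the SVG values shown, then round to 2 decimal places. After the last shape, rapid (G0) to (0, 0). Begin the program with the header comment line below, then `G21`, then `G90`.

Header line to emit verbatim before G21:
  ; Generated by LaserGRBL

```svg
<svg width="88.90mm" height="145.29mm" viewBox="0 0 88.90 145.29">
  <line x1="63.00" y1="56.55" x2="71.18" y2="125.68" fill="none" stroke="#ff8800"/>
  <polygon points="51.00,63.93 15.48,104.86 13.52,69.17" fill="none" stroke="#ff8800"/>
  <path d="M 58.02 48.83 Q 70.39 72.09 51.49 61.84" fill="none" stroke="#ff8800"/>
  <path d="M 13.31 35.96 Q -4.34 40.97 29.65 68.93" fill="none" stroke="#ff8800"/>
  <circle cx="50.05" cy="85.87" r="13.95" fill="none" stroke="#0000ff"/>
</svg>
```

; Generated by LaserGRBL
G21
G90
G0 X63.00 Y88.74
M3 S626
G01 X71.18 Y19.61 F2505
M5
G0 X51.00 Y81.36
M3 S626
G01 X15.48 Y40.43 F2505
G01 X13.52 Y76.12
G01 X51.00 Y81.36
M5
G0 X58.02 Y96.46
M3 S626
G01 X62.25 Y86.92 F2505
G01 X62.57 Y81.58
G01 X58.99 Y80.42
G01 X51.49 Y83.45
M5
G0 X13.31 Y109.33
M3 S626
G01 X7.71 Y105.39 F2505
G01 X8.57 Y98.58
G01 X15.88 Y88.91
G01 X29.65 Y76.36
M5
G0 X64.00 Y59.42
M3 S814
G01 X59.91 Y69.28 F1678
G01 X50.05 Y73.37
G01 X40.19 Y69.28
G01 X36.10 Y59.42
G01 X40.19 Y49.56
G01 X50.05 Y45.47
G01 X59.91 Y49.56
G01 X64.00 Y59.42
M5
G0 X0.00 Y0.00

viewBox `0 0 88.90 145.29` with mm width/height → 1 unit = 1 mm. Flip: y_m = 145.29 − y_svg.

**Shape 1** — `<line>` line segment, stroke `#ff8800` → score (S626, F2505). Machine vertices: (63.00,88.74) → (71.18,19.61). Open path.

**Shape 2** — `<polygon>` closed polygon, stroke `#ff8800` → score (S626, F2505). Machine vertices: (51.00,81.36) → (15.48,40.43) → (13.52,76.12) → (51.00,81.36). Closed: final G1 returns to the first vertex.

**Shape 3** — `<path>` quadratic bezier, stroke `#ff8800` → score (S626, F2505). Control points (SVG): P0=(58.02,48.83), P1=(70.39,72.09), P2=(51.49,61.84); sampled at t=k/4. Machine vertices: (58.02,96.46) → (62.25,86.92) → (62.57,81.58) → (58.99,80.42) → (51.49,83.45). Open path.

**Shape 4** — `<path>` quadratic bezier, stroke `#ff8800` → score (S626, F2505). Control points (SVG): P0=(13.31,35.96), P1=(-4.34,40.97), P2=(29.65,68.93); sampled at t=k/4. Machine vertices: (13.31,109.33) → (7.71,105.39) → (8.57,98.58) → (15.88,88.91) → (29.65,76.36). Open path.

**Shape 5** — `<circle>` circle, stroke `#0000ff` → cut (S814, F1678). Machine vertices: (64.00,59.42) → (59.91,69.28) → (50.05,73.37) → (40.19,69.28) → (36.10,59.42) → (40.19,49.56) → (50.05,45.47) → (59.91,49.56) → (64.00,59.42). Closed: final G1 returns to the first vertex.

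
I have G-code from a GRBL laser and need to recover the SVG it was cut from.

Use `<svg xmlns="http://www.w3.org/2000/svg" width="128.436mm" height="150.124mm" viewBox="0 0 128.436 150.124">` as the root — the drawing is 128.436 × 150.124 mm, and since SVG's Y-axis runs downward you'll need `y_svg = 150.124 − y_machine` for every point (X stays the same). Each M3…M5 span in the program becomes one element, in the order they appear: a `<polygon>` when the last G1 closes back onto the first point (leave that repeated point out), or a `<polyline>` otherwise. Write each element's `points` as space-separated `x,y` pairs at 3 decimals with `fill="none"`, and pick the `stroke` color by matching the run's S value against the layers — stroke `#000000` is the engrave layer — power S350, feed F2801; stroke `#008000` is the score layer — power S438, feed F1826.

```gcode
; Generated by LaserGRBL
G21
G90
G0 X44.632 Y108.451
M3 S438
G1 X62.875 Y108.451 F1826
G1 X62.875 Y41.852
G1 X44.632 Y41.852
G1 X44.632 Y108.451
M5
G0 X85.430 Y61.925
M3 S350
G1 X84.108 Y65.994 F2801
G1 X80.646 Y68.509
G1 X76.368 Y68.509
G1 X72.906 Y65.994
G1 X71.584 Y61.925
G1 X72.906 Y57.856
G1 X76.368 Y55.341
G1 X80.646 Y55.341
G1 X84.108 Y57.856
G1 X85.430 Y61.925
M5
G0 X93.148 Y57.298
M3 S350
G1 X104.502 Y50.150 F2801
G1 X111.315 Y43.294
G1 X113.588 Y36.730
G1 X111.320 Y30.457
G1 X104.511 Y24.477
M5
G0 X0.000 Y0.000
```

Each laser-on run becomes one SVG element. Flip Y back into SVG space with y_svg = 150.124 − y_machine.

Run 1: S438 ⇒ score layer `#008000`. The run returns to its start, so emit a `<polygon>` with points (Y-flipped): 44.632,41.673 62.875,41.673 62.875,108.272 44.632,108.272.

Run 2: power S350 maps to stroke `#000000` (engrave). The run returns to its start, so emit a `<polygon>` with points (Y-flipped): 85.430,88.199 84.108,84.130 80.646,81.615 76.368,81.615 72.906,84.130 71.584,88.199 72.906,92.268 76.368,94.783 80.646,94.783 84.108,92.268.

Run 3: the run's S350 means `#000000` (engrave). The run is open, so emit a `<polyline>` with points (Y-flipped): 93.148,92.826 104.502,99.974 111.315,106.830 113.588,113.394 111.320,119.667 104.511,125.647.

<svg xmlns="http://www.w3.org/2000/svg" width="128.436mm" height="150.124mm" viewBox="0 0 128.436 150.124">
  <polygon points="44.632,41.673 62.875,41.673 62.875,108.272 44.632,108.272" fill="none" stroke="#008000"/>
  <polygon points="85.430,88.199 84.108,84.130 80.646,81.615 76.368,81.615 72.906,84.130 71.584,88.199 72.906,92.268 76.368,94.783 80.646,94.783 84.108,92.268" fill="none" stroke="#000000"/>
  <polyline points="93.148,92.826 104.502,99.974 111.315,106.830 113.588,113.394 111.320,119.667 104.511,125.647" fill="none" stroke="#000000"/>
</svg>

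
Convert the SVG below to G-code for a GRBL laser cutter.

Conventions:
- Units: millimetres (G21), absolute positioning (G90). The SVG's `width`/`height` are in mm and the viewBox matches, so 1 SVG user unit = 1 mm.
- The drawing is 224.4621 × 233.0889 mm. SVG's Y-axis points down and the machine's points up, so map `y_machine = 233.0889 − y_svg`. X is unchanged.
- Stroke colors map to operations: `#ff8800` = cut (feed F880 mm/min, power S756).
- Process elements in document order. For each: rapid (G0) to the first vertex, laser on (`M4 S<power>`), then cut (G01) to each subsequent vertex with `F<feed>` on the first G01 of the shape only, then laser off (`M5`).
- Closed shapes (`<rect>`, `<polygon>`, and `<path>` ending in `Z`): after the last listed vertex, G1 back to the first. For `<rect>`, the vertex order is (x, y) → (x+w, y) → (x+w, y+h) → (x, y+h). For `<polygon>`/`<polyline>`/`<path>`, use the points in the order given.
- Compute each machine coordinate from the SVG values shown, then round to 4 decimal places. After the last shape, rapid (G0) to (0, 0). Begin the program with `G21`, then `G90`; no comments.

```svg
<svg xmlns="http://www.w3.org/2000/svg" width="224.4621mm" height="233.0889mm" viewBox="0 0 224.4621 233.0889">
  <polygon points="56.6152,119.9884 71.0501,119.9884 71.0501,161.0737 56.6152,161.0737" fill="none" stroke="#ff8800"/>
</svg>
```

1 u = 1 mm; y_m = 233.0889 − y.

[1] `<polygon>` rectangle, #ff8800→cut S756 F880: (56.6152,113.1005) → (71.0501,113.1005) → (71.0501,72.0152) → (56.6152,72.0152) → (56.6152,113.1005) (closed)

G21
G90
G0 X56.6152 Y113.1005
M4 S756
G01 X71.0501 Y113.1005 F880
G01 X71.0501 Y72.0152
G01 X56.6152 Y72.0152
G01 X56.6152 Y113.1005
M5
G0 X0.0000 Y0.0000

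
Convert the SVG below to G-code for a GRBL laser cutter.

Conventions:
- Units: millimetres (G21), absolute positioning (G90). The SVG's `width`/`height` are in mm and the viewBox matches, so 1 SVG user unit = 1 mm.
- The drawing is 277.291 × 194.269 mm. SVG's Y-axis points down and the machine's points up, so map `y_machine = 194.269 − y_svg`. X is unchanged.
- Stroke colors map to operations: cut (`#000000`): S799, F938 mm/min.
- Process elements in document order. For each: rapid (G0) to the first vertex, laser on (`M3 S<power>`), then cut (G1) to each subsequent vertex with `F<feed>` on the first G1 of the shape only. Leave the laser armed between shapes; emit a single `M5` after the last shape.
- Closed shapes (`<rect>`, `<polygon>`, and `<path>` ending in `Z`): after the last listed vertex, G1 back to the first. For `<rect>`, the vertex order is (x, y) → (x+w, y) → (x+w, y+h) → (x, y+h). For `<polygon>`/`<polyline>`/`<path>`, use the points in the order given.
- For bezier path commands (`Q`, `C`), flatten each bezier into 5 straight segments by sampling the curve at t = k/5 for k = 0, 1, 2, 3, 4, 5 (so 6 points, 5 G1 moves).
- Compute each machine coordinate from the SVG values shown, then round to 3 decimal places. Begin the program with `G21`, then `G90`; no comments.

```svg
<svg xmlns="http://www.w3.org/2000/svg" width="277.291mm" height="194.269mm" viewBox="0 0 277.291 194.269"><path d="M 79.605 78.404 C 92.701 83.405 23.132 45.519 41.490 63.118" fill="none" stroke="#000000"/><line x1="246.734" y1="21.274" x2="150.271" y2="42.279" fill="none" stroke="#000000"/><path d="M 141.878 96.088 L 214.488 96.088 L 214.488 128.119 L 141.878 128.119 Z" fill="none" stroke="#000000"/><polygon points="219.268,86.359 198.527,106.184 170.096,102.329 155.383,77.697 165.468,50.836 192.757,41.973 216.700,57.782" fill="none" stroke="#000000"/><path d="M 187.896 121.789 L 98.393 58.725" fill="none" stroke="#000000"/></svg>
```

viewBox `0 0 277.291 194.269` with mm width/height → 1 unit = 1 mm. Flip: y_m = 194.269 − y_svg.

**Shape 1** — `<path>` cubic bezier, stroke `#000000` → cut (S799, F938). Control points (SVG): P0=(79.605,78.404), P1=(92.701,83.405), P2=(23.132,45.519), P3=(41.490,63.118); sampled at t=k/5. Machine vertices: (79.605,115.865) → (78.908,117.224) → (66.559,124.154) → (50.747,131.933) → (39.662,135.839) → (41.490,131.151). Open path.

**Shape 2** — `<line>` line segment, stroke `#000000` → cut (S799, F938). Machine vertices: (246.734,172.995) → (150.271,151.990). Open path.

**Shape 3** — `<path>` rectangle, stroke `#000000` → cut (S799, F938). Machine vertices: (141.878,98.181) → (214.488,98.181) → (214.488,66.150) → (141.878,66.150) → (141.878,98.181). Closed: final G1 returns to the first vertex.

**Shape 4** — `<polygon>` regular polygon, stroke `#000000` → cut (S799, F938). Machine vertices: (219.268,107.910) → (198.527,88.085) → (170.096,91.940) → (155.383,116.572) → (165.468,143.433) → (192.757,152.296) → (216.700,136.487) → (219.268,107.910). Closed: final G1 returns to the first vertex.

**Shape 5** — `<path>` line segment, stroke `#000000` → cut (S799, F938). Machine vertices: (187.896,72.480) → (98.393,135.544). Open path.

G21
G90
G0 X79.605 Y115.865
M3 S799
G1 X78.908 Y117.224 F938
G1 X66.559 Y124.154
G1 X50.747 Y131.933
G1 X39.662 Y135.839
G1 X41.490 Y131.151
G0 X246.734 Y172.995
M3 S799
G1 X150.271 Y151.990 F938
G0 X141.878 Y98.181
M3 S799
G1 X214.488 Y98.181 F938
G1 X214.488 Y66.150
G1 X141.878 Y66.150
G1 X141.878 Y98.181
G0 X219.268 Y107.910
M3 S799
G1 X198.527 Y88.085 F938
G1 X170.096 Y91.940
G1 X155.383 Y116.572
G1 X165.468 Y143.433
G1 X192.757 Y152.296
G1 X216.700 Y136.487
G1 X219.268 Y107.910
G0 X187.896 Y72.480
M3 S799
G1 X98.393 Y135.544 F938
M5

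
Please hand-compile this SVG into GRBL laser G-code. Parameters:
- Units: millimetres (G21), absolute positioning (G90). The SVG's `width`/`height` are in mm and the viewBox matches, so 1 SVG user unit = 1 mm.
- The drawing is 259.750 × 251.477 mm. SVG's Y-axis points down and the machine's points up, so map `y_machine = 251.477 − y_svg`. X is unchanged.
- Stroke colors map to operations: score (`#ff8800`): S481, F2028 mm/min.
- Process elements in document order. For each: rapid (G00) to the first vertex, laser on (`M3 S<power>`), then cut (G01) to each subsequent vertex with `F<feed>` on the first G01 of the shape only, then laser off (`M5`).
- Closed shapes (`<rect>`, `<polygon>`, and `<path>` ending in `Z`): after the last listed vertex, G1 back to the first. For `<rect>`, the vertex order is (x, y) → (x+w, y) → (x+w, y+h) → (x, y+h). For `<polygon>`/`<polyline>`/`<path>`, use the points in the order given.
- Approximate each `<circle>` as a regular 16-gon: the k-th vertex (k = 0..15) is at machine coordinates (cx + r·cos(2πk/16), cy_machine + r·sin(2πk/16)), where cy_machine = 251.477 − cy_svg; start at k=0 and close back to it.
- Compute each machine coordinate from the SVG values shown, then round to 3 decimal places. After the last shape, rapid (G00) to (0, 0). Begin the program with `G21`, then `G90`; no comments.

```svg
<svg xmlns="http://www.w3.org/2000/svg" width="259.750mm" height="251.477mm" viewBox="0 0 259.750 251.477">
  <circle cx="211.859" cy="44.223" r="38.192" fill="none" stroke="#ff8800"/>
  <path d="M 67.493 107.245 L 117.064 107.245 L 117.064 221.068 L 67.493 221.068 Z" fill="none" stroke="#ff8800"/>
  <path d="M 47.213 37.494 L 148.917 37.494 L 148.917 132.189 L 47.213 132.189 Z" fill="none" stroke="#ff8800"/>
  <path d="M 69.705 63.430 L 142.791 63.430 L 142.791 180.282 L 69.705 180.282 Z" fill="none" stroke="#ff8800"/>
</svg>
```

1 u = 1 mm; y_m = 251.477 − y.

[1] `<circle>` circle, #ff8800→score S481 F2028: (250.051,207.254) → (247.144,221.869) → (238.865,234.260) → (226.474,242.539) → (211.859,245.446) → (197.244,242.539) → (184.853,234.260) → (176.574,221.869) → (173.667,207.254) → (176.574,192.639) → (184.853,180.248) → (197.244,171.969) → (211.859,169.062) → (226.474,171.969) → (238.865,180.248) → (247.144,192.639) → (250.051,207.254) (closed)

[2] `<path>` rectangle, #ff8800→score S481 F2028: (67.493,144.232) → (117.064,144.232) → (117.064,30.409) → (67.493,30.409) → (67.493,144.232) (closed)

[3] `<path>` rectangle, #ff8800→score S481 F2028: (47.213,213.983) → (148.917,213.983) → (148.917,119.288) → (47.213,119.288) → (47.213,213.983) (closed)

[4] `<path>` rectangle, #ff8800→score S481 F2028: (69.705,188.047) → (142.791,188.047) → (142.791,71.195) → (69.705,71.195) → (69.705,188.047) (closed)

G21
G90
G00 X250.051 Y207.254
M3 S481
G01 X247.144 Y221.869 F2028
G01 X238.865 Y234.260
G01 X226.474 Y242.539
G01 X211.859 Y245.446
G01 X197.244 Y242.539
G01 X184.853 Y234.260
G01 X176.574 Y221.869
G01 X173.667 Y207.254
G01 X176.574 Y192.639
G01 X184.853 Y180.248
G01 X197.244 Y171.969
G01 X211.859 Y169.062
G01 X226.474 Y171.969
G01 X238.865 Y180.248
G01 X247.144 Y192.639
G01 X250.051 Y207.254
M5
G00 X67.493 Y144.232
M3 S481
G01 X117.064 Y144.232 F2028
G01 X117.064 Y30.409
G01 X67.493 Y30.409
G01 X67.493 Y144.232
M5
G00 X47.213 Y213.983
M3 S481
G01 X148.917 Y213.983 F2028
G01 X148.917 Y119.288
G01 X47.213 Y119.288
G01 X47.213 Y213.983
M5
G00 X69.705 Y188.047
M3 S481
G01 X142.791 Y188.047 F2028
G01 X142.791 Y71.195
G01 X69.705 Y71.195
G01 X69.705 Y188.047
M5
G00 X0.000 Y0.000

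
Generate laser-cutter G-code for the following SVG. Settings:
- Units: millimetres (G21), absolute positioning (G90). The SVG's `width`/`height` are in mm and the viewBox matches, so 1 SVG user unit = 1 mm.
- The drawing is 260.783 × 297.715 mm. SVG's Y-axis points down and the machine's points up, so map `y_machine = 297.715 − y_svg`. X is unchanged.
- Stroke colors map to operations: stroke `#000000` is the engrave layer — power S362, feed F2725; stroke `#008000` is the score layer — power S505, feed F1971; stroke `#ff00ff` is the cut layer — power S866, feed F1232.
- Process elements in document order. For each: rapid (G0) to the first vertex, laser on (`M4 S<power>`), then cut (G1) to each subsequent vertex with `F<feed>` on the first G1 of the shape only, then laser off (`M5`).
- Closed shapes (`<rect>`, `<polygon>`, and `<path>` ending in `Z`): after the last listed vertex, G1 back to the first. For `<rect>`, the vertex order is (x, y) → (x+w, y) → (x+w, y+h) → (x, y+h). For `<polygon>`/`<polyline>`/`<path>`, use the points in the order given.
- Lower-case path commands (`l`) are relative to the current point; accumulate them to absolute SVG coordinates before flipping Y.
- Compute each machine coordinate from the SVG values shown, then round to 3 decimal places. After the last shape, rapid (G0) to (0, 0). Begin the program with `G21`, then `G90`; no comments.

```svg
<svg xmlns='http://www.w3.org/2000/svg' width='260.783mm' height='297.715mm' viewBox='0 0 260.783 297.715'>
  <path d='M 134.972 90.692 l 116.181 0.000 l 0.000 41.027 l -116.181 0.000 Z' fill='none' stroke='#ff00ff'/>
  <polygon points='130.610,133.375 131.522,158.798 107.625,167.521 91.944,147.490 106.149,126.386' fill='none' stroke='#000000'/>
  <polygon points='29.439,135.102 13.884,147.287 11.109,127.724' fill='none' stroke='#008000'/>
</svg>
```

Since the viewBox matches the mm dimensions, user units are millimetres directly. The only transform is the Y-flip y_m = 297.715 − y_svg.

Shape 1 is a rectangle drawn with `<path>`. Its stroke #ff00ff means cut at S866, F1232. After flipping Y the toolpath is (134.972,207.023) → (251.153,207.023) → (251.153,165.996) → (134.972,165.996) → (134.972,207.023), returning to the start.

Shape 2 is a regular polygon drawn with `<polygon>`. Its stroke #000000 means engrave at S362, F2725. After flipping Y the toolpath is (130.610,164.340) → (131.522,138.917) → (107.625,130.194) → (91.944,150.225) → (106.149,171.329) → (130.610,164.340), returning to the start.

Shape 3 is a regular polygon drawn with `<polygon>`. Its stroke #008000 means score at S505, F1971. After flipping Y the toolpath is (29.439,162.613) → (13.884,150.428) → (11.109,169.991) → (29.439,162.613), returning to the start.

G21
G90
G0 X134.972 Y207.023
M4 S866
G1 X251.153 Y207.023 F1232
G1 X251.153 Y165.996
G1 X134.972 Y165.996
G1 X134.972 Y207.023
M5
G0 X130.610 Y164.340
M4 S362
G1 X131.522 Y138.917 F2725
G1 X107.625 Y130.194
G1 X91.944 Y150.225
G1 X106.149 Y171.329
G1 X130.610 Y164.340
M5
G0 X29.439 Y162.613
M4 S505
G1 X13.884 Y150.428 F1971
G1 X11.109 Y169.991
G1 X29.439 Y162.613
M5
G0 X0.000 Y0.000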